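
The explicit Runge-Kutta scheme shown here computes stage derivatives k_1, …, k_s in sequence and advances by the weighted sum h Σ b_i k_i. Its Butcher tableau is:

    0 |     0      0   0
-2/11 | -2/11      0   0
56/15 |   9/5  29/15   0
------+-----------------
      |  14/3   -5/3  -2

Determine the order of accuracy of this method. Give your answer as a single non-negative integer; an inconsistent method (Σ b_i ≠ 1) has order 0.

1

b = (14/3, -5/3, -2)
c = (0, -2/11, 56/15)
Ac = (0, 0, -58/165)
Σ b_i: 14/3·1 + (-5/3)·1 + (-2)·1 = 1 ✓
b·c: (-5/3)·(-2/11) + (-2)·56/15 = -394/55 ≠ 1/2 ⇒ order 1.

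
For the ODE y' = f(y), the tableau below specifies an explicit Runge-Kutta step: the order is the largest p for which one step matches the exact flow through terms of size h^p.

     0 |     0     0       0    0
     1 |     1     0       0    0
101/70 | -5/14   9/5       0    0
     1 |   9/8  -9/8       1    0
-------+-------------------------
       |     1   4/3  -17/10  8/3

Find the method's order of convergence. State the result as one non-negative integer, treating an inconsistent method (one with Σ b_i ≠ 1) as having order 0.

0

b = (1, 4/3, -17/10, 8/3)
c = (0, 1, 101/70, 1)
Ac = (0, 0, 9/5, 89/280)
Σ b_i: 1·1 + 4/3·1 + (-17/10)·1 + 8/3·1 = 33/10 ≠ 1 ⇒ order 0.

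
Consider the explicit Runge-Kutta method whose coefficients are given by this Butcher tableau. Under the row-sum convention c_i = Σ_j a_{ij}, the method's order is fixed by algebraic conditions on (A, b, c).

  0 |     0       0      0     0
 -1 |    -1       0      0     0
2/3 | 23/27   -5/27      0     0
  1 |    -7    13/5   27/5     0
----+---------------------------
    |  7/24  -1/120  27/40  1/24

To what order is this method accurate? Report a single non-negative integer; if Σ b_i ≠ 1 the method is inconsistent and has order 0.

4

b = (7/24, -1/120, 27/40, 1/24)
c = (0, -1, 2/3, 1)
Ac = (0, 0, 5/27, 1)
Σ b_i: 7/24·1 + (-1/120)·1 + 27/40·1 + 1/24·1 = 1 ✓
b·c: (-1/120)·(-1) + 27/40·2/3 + 1/24·1 = 1/2 ✓
b·c²: (-1/120)·1 + 27/40·4/9 + 1/24·1 = 1/3 ✓
b·Ac: 27/40·5/27 + 1/24·1 = 1/6 ✓
b·c³: (-1/120)·(-1) + 27/40·8/27 + 1/24·1 = 1/4 ✓
b·(c∘Ac): 27/40·10/81 + 1/24·1 = 1/8 ✓
b·Ac²: 27/40·(-5/27) + 1/24·5 = 1/12 ✓
b·A²c: 1/24·1 = 1/24 ✓; 4 stages ⇒ order 4.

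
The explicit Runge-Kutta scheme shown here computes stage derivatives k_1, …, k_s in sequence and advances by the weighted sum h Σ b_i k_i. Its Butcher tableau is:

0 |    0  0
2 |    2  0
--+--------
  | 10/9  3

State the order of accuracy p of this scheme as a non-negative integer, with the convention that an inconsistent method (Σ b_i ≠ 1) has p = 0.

b = (10/9, 3)
c = (0, 2)
Σ b_i: 10/9·1 + 3·1 = 37/9 ≠ 1 ⇒ order 0.

0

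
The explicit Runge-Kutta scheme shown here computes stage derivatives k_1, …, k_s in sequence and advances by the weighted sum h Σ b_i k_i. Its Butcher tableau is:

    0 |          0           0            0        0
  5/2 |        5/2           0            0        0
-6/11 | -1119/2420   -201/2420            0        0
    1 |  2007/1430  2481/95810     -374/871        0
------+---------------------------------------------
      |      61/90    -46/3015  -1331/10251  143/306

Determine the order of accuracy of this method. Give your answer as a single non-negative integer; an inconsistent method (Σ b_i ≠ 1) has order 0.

b = (61/90, -46/3015, -1331/10251, 143/306)
c = (0, 5/2, -6/11, 1)
Ac = (0, 0, -201/968, 171/572)
Σ b_i: 61/90·1 + (-46/3015)·1 + (-1331/10251)·1 + 143/306·1 = 1 ✓
b·c: (-46/3015)·5/2 + (-1331/10251)·(-6/11) + 143/306·1 = 1/2 ✓
b·c²: (-46/3015)·25/4 + (-1331/10251)·36/121 + 143/306·1 = 1/3 ✓
b·Ac: (-1331/10251)·(-201/968) + 143/306·171/572 = 1/6 ✓
b·c³: (-46/3015)·125/8 + (-1331/10251)·(-216/1331) + 143/306·1 = 1/4 ✓
b·(c∘Ac): (-1331/10251)·603/5324 + 143/306·171/572 = 1/8 ✓
b·Ac²: (-1331/10251)·(-1005/1936) + 143/306·3/88 = 1/12 ✓
b·A²c: 143/306·51/572 = 1/24 ✓; 4 stages ⇒ order 4.

4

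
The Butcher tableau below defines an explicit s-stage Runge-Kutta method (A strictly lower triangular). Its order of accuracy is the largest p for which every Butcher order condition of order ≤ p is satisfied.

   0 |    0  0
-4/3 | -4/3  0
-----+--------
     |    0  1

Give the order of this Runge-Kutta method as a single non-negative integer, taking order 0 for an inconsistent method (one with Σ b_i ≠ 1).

1

b = (0, 1)
c = (0, -4/3)
Σ b_i: 1·1 = 1 ✓
b·c: 1·(-4/3) = -4/3 ≠ 1/2 ⇒ order 1.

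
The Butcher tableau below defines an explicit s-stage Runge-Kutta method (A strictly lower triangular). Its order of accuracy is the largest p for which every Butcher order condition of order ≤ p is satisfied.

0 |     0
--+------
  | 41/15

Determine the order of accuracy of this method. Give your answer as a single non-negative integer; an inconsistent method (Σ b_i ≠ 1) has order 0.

b = (41/15)
c = (0)
Σ b_i: 41/15·1 = 41/15 ≠ 1 ⇒ order 0.

0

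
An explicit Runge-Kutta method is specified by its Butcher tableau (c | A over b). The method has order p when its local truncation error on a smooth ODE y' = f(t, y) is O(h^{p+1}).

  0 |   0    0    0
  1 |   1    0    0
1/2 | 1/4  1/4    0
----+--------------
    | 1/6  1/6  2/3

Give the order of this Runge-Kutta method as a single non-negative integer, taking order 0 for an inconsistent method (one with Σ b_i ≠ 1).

3

b = (1/6, 1/6, 2/3)
c = (0, 1, 1/2)
Ac = (0, 0, 1/4)
Σ b_i: 1/6·1 + 1/6·1 + 2/3·1 = 1 ✓
b·c: 1/6·1 + 2/3·1/2 = 1/2 ✓
b·c²: 1/6·1 + 2/3·1/4 = 1/3 ✓
b·Ac: 2/3·1/4 = 1/6 ✓; 3 stages ⇒ order 3.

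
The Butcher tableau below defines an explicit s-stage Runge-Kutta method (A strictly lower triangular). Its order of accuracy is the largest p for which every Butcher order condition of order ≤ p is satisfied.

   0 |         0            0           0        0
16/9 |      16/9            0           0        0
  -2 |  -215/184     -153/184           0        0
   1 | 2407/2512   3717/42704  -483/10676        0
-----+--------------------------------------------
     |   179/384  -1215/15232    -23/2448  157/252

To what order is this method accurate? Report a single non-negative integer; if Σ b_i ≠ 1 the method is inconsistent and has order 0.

b = (179/384, -1215/15232, -23/2448, 157/252)
c = (0, 16/9, -2, 1)
Ac = (0, 0, -34/23, 77/314)
Σ b_i: 179/384·1 + (-1215/15232)·1 + (-23/2448)·1 + 157/252·1 = 1 ✓
b·c: (-1215/15232)·16/9 + (-23/2448)·(-2) + 157/252·1 = 1/2 ✓
b·c²: (-1215/15232)·256/81 + (-23/2448)·4 + 157/252·1 = 1/3 ✓
b·Ac: (-23/2448)·(-34/23) + 157/252·77/314 = 1/6 ✓
b·c³: (-1215/15232)·4096/729 + (-23/2448)·(-8) + 157/252·1 = 1/4 ✓
b·(c∘Ac): (-23/2448)·68/23 + 157/252·77/314 = 1/8 ✓
b·Ac²: (-23/2448)·(-544/207) + 157/252·133/1413 = 1/12 ✓
b·A²c: 157/252·21/314 = 1/24 ✓; 4 stages ⇒ order 4.

4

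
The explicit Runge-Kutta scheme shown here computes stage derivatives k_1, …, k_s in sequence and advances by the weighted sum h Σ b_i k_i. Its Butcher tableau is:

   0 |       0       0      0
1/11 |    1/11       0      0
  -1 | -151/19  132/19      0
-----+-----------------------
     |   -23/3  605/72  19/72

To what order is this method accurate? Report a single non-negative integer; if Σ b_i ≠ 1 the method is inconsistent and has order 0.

b = (-23/3, 605/72, 19/72)
c = (0, 1/11, -1)
Ac = (0, 0, 12/19)
Σ b_i: (-23/3)·1 + 605/72·1 + 19/72·1 = 1 ✓
b·c: 605/72·1/11 + 19/72·(-1) = 1/2 ✓
b·c²: 605/72·1/121 + 19/72·1 = 1/3 ✓
b·Ac: 19/72·12/19 = 1/6 ✓; 3 stages ⇒ order 3.

3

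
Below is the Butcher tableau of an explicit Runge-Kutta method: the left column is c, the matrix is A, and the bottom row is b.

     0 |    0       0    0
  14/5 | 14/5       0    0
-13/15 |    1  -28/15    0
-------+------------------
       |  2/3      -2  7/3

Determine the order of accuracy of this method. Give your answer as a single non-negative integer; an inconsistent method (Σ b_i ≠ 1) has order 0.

b = (2/3, -2, 7/3)
c = (0, 14/5, -13/15)
Ac = (0, 0, -392/75)
Σ b_i: 2/3·1 + (-2)·1 + 7/3·1 = 1 ✓
b·c: (-2)·14/5 + 7/3·(-13/15) = -343/45 ≠ 1/2 ⇒ order 1.

1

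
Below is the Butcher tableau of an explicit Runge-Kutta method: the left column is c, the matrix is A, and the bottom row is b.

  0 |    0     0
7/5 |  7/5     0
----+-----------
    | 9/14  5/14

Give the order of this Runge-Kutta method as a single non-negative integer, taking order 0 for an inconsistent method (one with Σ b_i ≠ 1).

b = (9/14, 5/14)
c = (0, 7/5)
Σ b_i: 9/14·1 + 5/14·1 = 1 ✓
b·c: 5/14·7/5 = 1/2 ✓; 2 stages ⇒ order 2.

2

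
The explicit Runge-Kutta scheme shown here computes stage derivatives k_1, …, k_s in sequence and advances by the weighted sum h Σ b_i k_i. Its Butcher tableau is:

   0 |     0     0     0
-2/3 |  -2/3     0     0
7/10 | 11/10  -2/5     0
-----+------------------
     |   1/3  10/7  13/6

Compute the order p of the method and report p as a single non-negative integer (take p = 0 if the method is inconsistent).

b = (1/3, 10/7, 13/6)
c = (0, -2/3, 7/10)
Ac = (0, 0, 4/15)
Σ b_i: 1/3·1 + 10/7·1 + 13/6·1 = 55/14 ≠ 1 ⇒ order 0.

0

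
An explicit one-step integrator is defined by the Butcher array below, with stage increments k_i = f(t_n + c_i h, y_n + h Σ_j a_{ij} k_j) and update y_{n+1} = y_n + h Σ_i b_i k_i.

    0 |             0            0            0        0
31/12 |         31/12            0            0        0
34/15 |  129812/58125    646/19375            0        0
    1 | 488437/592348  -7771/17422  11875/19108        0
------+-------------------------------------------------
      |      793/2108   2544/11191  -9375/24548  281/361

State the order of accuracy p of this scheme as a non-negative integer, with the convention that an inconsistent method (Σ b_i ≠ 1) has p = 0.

b = (793/2108, 2544/11191, -9375/24548, 281/361)
c = (0, 31/12, 34/15, 1)
Ac = (0, 0, 323/3750, 1729/6744)
Σ b_i: 793/2108·1 + 2544/11191·1 + (-9375/24548)·1 + 281/361·1 = 1 ✓
b·c: 2544/11191·31/12 + (-9375/24548)·34/15 + 281/361·1 = 1/2 ✓
b·c²: 2544/11191·961/144 + (-9375/24548)·1156/225 + 281/361·1 = 1/3 ✓
b·Ac: (-9375/24548)·323/3750 + 281/361·1729/6744 = 1/6 ✓
b·c³: 2544/11191·29791/1728 + (-9375/24548)·39304/3375 + 281/361·1 = 1/4 ✓
b·(c∘Ac): (-9375/24548)·5491/28125 + 281/361·1729/6744 = 1/8 ✓
b·Ac²: (-9375/24548)·10013/45000 + 281/361·5833/26976 = 1/12 ✓
b·A²c: 281/361·361/6744 = 1/24 ✓; 4 stages ⇒ order 4.

4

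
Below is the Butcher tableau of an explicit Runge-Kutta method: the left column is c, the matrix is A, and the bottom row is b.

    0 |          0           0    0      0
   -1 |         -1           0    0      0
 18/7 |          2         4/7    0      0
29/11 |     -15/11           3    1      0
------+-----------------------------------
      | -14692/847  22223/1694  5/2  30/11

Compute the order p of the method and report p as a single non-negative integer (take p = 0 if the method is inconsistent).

b = (-14692/847, 22223/1694, 5/2, 30/11)
c = (0, -1, 18/7, 29/11)
Ac = (0, 0, -4/7, -3/7)
Σ b_i: (-14692/847)·1 + 22223/1694·1 + 5/2·1 + 30/11·1 = 1 ✓
b·c: 22223/1694·(-1) + 5/2·18/7 + 30/11·29/11 = 1/2 ✓
b·c²: 22223/1694·1 + 5/2·324/49 + 30/11·841/121 = 6339931/130438 ≠ 1/3 ⇒ order 2.
b·Ac: 5/2·(-4/7) + 30/11·(-3/7) = -200/77 ≠ 1/6

2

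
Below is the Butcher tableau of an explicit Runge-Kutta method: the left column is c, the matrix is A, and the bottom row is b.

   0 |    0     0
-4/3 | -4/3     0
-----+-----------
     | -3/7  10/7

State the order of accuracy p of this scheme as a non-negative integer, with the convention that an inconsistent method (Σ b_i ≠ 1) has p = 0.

b = (-3/7, 10/7)
c = (0, -4/3)
Σ b_i: (-3/7)·1 + 10/7·1 = 1 ✓
b·c: 10/7·(-4/3) = -40/21 ≠ 1/2 ⇒ order 1.

1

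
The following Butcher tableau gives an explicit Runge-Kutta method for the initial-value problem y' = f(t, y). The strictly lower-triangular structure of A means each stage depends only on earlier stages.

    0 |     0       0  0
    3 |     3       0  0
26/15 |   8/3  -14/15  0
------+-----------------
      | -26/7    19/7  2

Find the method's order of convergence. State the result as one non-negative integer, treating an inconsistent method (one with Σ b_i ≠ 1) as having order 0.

1

b = (-26/7, 19/7, 2)
c = (0, 3, 26/15)
Ac = (0, 0, -14/5)
Σ b_i: (-26/7)·1 + 19/7·1 + 2·1 = 1 ✓
b·c: 19/7·3 + 2·26/15 = 1219/105 ≠ 1/2 ⇒ order 1.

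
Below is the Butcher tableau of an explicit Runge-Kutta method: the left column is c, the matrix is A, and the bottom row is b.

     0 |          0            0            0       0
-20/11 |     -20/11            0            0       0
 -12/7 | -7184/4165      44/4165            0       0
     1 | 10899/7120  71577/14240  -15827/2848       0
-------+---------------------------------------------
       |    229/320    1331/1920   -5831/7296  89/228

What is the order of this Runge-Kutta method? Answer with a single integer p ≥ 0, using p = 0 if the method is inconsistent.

4

b = (229/320, 1331/1920, -5831/7296, 89/228)
c = (0, -20/11, -12/7, 1)
Ac = (0, 0, -16/833, 69/178)
Σ b_i: 229/320·1 + 1331/1920·1 + (-5831/7296)·1 + 89/228·1 = 1 ✓
b·c: 1331/1920·(-20/11) + (-5831/7296)·(-12/7) + 89/228·1 = 1/2 ✓
b·c²: 1331/1920·400/121 + (-5831/7296)·144/49 + 89/228·1 = 1/3 ✓
b·Ac: (-5831/7296)·(-16/833) + 89/228·69/178 = 1/6 ✓
b·c³: 1331/1920·(-8000/1331) + (-5831/7296)·(-1728/343) + 89/228·1 = 1/4 ✓
b·(c∘Ac): (-5831/7296)·192/5831 + 89/228·69/178 = 1/8 ✓
b·Ac²: (-5831/7296)·320/9163 + 89/228·279/979 = 1/12 ✓
b·A²c: 89/228·19/178 = 1/24 ✓; 4 stages ⇒ order 4.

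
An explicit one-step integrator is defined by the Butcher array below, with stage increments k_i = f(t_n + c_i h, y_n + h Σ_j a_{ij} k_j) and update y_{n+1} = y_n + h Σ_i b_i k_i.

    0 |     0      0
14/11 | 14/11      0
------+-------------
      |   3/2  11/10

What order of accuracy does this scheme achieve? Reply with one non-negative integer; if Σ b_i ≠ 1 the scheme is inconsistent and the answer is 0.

b = (3/2, 11/10)
c = (0, 14/11)
Σ b_i: 3/2·1 + 11/10·1 = 13/5 ≠ 1 ⇒ order 0.

0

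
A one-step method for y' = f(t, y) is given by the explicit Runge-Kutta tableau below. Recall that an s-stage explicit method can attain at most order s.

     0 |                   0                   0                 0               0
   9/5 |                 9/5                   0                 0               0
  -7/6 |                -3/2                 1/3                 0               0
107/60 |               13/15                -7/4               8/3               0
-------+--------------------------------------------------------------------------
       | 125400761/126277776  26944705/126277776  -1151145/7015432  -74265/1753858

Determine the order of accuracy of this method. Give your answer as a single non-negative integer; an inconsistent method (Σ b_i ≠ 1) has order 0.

3

b = (125400761/126277776, 26944705/126277776, -1151145/7015432, -74265/1753858)
c = (0, 9/5, -7/6, 107/60)
Ac = (0, 0, 3/5, -1127/180)
Σ b_i: 125400761/126277776·1 + 26944705/126277776·1 + (-1151145/7015432)·1 + (-74265/1753858)·1 = 1 ✓
b·c: 26944705/126277776·9/5 + (-1151145/7015432)·(-7/6) + (-74265/1753858)·107/60 = 1/2 ✓
b·c²: 26944705/126277776·81/25 + (-1151145/7015432)·49/36 + (-74265/1753858)·11449/3600 = 1/3 ✓
b·Ac: (-1151145/7015432)·3/5 + (-74265/1753858)·(-1127/180) = 1/6 ✓
b·c³: 26944705/126277776·729/125 + (-1151145/7015432)·(-343/216) + (-74265/1753858)·1225043/216000 = 31943828269/25255555200 ≠ 1/4 ⇒ order 3.
b·(c∘Ac): (-1151145/7015432)·(-7/10) + (-74265/1753858)·(-120589/10800) = 742080409/1262777760 ≠ 1/8
b·Ac²: (-1151145/7015432)·27/25 + (-74265/1753858)·(-5509/2700) = -7167647/78923610 ≠ 1/12
b·A²c: (-74265/1753858)·8/5 = -59412/876929 ≠ 1/24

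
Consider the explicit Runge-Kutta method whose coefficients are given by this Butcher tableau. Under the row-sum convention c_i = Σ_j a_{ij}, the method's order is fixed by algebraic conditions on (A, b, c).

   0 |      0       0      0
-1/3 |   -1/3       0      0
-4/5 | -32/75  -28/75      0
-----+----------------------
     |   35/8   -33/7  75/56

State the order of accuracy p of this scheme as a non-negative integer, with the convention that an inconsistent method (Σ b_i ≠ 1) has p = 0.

b = (35/8, -33/7, 75/56)
c = (0, -1/3, -4/5)
Ac = (0, 0, 28/225)
Σ b_i: 35/8·1 + (-33/7)·1 + 75/56·1 = 1 ✓
b·c: (-33/7)·(-1/3) + 75/56·(-4/5) = 1/2 ✓
b·c²: (-33/7)·1/9 + 75/56·16/25 = 1/3 ✓
b·Ac: 75/56·28/225 = 1/6 ✓; 3 stages ⇒ order 3.

3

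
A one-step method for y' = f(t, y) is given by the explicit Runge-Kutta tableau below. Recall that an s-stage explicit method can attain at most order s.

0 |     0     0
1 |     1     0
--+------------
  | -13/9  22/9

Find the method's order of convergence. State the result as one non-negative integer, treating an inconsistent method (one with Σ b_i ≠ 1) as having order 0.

b = (-13/9, 22/9)
c = (0, 1)
Σ b_i: (-13/9)·1 + 22/9·1 = 1 ✓
b·c: 22/9·1 = 22/9 ≠ 1/2 ⇒ order 1.

1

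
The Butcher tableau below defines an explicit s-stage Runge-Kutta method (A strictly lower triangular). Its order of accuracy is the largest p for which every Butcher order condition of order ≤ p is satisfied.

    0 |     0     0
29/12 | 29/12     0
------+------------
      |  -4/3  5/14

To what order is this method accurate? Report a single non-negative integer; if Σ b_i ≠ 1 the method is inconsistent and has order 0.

b = (-4/3, 5/14)
c = (0, 29/12)
Σ b_i: (-4/3)·1 + 5/14·1 = -41/42 ≠ 1 ⇒ order 0.

0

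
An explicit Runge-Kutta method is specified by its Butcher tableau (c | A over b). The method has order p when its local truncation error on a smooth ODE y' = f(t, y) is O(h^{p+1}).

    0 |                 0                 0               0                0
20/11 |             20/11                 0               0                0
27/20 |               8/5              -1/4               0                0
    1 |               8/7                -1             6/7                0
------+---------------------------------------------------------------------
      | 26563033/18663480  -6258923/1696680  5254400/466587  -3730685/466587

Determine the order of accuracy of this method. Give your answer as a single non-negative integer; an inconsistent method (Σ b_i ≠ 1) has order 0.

b = (26563033/18663480, -6258923/1696680, 5254400/466587, -3730685/466587)
c = (0, 20/11, 27/20, 1)
Ac = (0, 0, -5/11, -509/770)
Σ b_i: 26563033/18663480·1 + (-6258923/1696680)·1 + 5254400/466587·1 + (-3730685/466587)·1 = 1 ✓
b·c: (-6258923/1696680)·20/11 + 5254400/466587·27/20 + (-3730685/466587)·1 = 1/2 ✓
b·c²: (-6258923/1696680)·400/121 + 5254400/466587·729/400 + (-3730685/466587)·1 = 1/3 ✓
b·Ac: 5254400/466587·(-5/11) + (-3730685/466587)·(-509/770) = 1/6 ✓
b·c³: (-6258923/1696680)·8000/1331 + 5254400/466587·19683/8000 + (-3730685/466587)·1 = -7016887/2851365 ≠ 1/4 ⇒ order 3.
b·(c∘Ac): 5254400/466587·(-27/44) + (-3730685/466587)·(-509/770) = -16679581/10264914 ≠ 1/8
b·Ac²: 5254400/466587·(-100/121) + (-3730685/466587)·(-295373/169400) = 105722257/22810920 ≠ 1/12
b·A²c: (-3730685/466587)·(-30/77) = 5329550/1710819 ≠ 1/24

3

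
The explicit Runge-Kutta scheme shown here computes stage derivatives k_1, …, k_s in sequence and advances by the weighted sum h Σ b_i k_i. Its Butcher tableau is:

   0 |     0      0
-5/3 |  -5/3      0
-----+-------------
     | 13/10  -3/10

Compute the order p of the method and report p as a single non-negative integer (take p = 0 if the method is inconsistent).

2

b = (13/10, -3/10)
c = (0, -5/3)
Σ b_i: 13/10·1 + (-3/10)·1 = 1 ✓
b·c: (-3/10)·(-5/3) = 1/2 ✓; 2 stages ⇒ order 2.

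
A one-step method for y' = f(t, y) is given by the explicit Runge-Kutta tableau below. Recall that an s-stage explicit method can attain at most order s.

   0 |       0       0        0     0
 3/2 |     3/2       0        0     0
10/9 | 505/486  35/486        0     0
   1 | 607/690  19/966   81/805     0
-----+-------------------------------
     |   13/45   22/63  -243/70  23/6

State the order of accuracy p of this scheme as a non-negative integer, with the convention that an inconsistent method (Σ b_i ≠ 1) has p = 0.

4

b = (13/45, 22/63, -243/70, 23/6)
c = (0, 3/2, 10/9, 1)
Ac = (0, 0, 35/324, 13/92)
Σ b_i: 13/45·1 + 22/63·1 + (-243/70)·1 + 23/6·1 = 1 ✓
b·c: 22/63·3/2 + (-243/70)·10/9 + 23/6·1 = 1/2 ✓
b·c²: 22/63·9/4 + (-243/70)·100/81 + 23/6·1 = 1/3 ✓
b·Ac: (-243/70)·35/324 + 23/6·13/92 = 1/6 ✓
b·c³: 22/63·27/8 + (-243/70)·1000/729 + 23/6·1 = 1/4 ✓
b·(c∘Ac): (-243/70)·175/1458 + 23/6·13/92 = 1/8 ✓
b·Ac²: (-243/70)·35/216 + 23/6·31/184 = 1/12 ✓
b·A²c: 23/6·1/92 = 1/24 ✓; 4 stages ⇒ order 4.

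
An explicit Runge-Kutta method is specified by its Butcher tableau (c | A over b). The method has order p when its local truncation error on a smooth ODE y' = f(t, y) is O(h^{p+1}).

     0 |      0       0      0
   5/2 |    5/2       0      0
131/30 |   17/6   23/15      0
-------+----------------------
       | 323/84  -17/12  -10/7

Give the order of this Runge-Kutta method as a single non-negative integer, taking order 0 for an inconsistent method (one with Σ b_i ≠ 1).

1

b = (323/84, -17/12, -10/7)
c = (0, 5/2, 131/30)
Ac = (0, 0, 23/6)
Σ b_i: 323/84·1 + (-17/12)·1 + (-10/7)·1 = 1 ✓
b·c: (-17/12)·5/2 + (-10/7)·131/30 = -1643/168 ≠ 1/2 ⇒ order 1.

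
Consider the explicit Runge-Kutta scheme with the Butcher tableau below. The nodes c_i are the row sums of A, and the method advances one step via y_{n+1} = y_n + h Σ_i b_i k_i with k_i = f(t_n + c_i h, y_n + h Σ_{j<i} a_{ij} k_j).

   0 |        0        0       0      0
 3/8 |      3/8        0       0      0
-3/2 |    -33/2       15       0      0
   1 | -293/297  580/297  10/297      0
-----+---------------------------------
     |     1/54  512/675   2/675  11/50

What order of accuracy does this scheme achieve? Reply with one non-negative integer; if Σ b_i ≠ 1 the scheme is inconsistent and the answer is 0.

4

b = (1/54, 512/675, 2/675, 11/50)
c = (0, 3/8, -3/2, 1)
Ac = (0, 0, 45/8, 15/22)
Σ b_i: 1/54·1 + 512/675·1 + 2/675·1 + 11/50·1 = 1 ✓
b·c: 512/675·3/8 + 2/675·(-3/2) + 11/50·1 = 1/2 ✓
b·c²: 512/675·9/64 + 2/675·9/4 + 11/50·1 = 1/3 ✓
b·Ac: 2/675·45/8 + 11/50·15/22 = 1/6 ✓
b·c³: 512/675·27/512 + 2/675·(-27/8) + 11/50·1 = 1/4 ✓
b·(c∘Ac): 2/675·(-135/16) + 11/50·15/22 = 1/8 ✓
b·Ac²: 2/675·135/64 + 11/50·185/528 = 1/12 ✓
b·A²c: 11/50·25/132 = 1/24 ✓; 4 stages ⇒ order 4.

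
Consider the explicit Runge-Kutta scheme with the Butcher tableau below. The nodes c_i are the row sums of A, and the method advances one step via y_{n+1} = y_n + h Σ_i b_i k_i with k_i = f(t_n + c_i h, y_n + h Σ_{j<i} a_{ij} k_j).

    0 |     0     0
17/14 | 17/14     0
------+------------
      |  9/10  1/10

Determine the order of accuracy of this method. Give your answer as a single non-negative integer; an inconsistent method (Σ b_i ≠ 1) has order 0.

b = (9/10, 1/10)
c = (0, 17/14)
Σ b_i: 9/10·1 + 1/10·1 = 1 ✓
b·c: 1/10·17/14 = 17/140 ≠ 1/2 ⇒ order 1.

1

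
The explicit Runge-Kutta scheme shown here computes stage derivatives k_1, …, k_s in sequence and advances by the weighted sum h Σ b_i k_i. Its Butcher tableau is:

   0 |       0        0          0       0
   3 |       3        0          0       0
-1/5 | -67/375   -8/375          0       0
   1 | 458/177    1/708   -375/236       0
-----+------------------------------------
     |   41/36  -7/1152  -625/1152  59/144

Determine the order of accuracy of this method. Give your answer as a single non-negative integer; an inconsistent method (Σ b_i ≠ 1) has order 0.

4

b = (41/36, -7/1152, -625/1152, 59/144)
c = (0, 3, -1/5, 1)
Ac = (0, 0, -8/125, 19/59)
Σ b_i: 41/36·1 + (-7/1152)·1 + (-625/1152)·1 + 59/144·1 = 1 ✓
b·c: (-7/1152)·3 + (-625/1152)·(-1/5) + 59/144·1 = 1/2 ✓
b·c²: (-7/1152)·9 + (-625/1152)·1/25 + 59/144·1 = 1/3 ✓
b·Ac: (-625/1152)·(-8/125) + 59/144·19/59 = 1/6 ✓
b·c³: (-7/1152)·27 + (-625/1152)·(-1/125) + 59/144·1 = 1/4 ✓
b·(c∘Ac): (-625/1152)·8/625 + 59/144·19/59 = 1/8 ✓
b·Ac²: (-625/1152)·(-24/125) + 59/144·(-3/59) = 1/12 ✓
b·A²c: 59/144·6/59 = 1/24 ✓; 4 stages ⇒ order 4.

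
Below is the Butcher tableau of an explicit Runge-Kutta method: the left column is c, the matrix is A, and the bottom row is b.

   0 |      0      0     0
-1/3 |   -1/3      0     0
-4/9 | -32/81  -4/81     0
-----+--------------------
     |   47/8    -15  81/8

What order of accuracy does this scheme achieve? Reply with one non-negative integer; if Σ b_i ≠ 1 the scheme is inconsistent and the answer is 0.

b = (47/8, -15, 81/8)
c = (0, -1/3, -4/9)
Ac = (0, 0, 4/243)
Σ b_i: 47/8·1 + (-15)·1 + 81/8·1 = 1 ✓
b·c: (-15)·(-1/3) + 81/8·(-4/9) = 1/2 ✓
b·c²: (-15)·1/9 + 81/8·16/81 = 1/3 ✓
b·Ac: 81/8·4/243 = 1/6 ✓; 3 stages ⇒ order 3.

3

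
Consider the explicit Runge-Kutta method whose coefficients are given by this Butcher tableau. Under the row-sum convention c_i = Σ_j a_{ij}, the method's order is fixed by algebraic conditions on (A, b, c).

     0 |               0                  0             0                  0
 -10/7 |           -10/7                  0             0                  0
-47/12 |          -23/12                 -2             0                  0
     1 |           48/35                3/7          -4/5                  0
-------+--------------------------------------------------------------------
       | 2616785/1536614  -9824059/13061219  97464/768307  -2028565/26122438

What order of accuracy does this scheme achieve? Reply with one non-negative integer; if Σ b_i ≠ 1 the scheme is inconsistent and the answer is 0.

3

b = (2616785/1536614, -9824059/13061219, 97464/768307, -2028565/26122438)
c = (0, -10/7, -47/12, 1)
Ac = (0, 0, 20/7, 1853/735)
Σ b_i: 2616785/1536614·1 + (-9824059/13061219)·1 + 97464/768307·1 + (-2028565/26122438)·1 = 1 ✓
b·c: (-9824059/13061219)·(-10/7) + 97464/768307·(-47/12) + (-2028565/26122438)·1 = 1/2 ✓
b·c²: (-9824059/13061219)·100/49 + 97464/768307·2209/144 + (-2028565/26122438)·1 = 1/3 ✓
b·Ac: 97464/768307·20/7 + (-2028565/26122438)·1853/735 = 1/6 ✓
b·c³: (-9824059/13061219)·(-1000/343) + 97464/768307·(-103823/1728) + (-2028565/26122438)·1 = -2132308561/387226728 ≠ 1/4 ⇒ order 3.
b·(c∘Ac): 97464/768307·(-235/21) + (-2028565/26122438)·1853/735 = -52125611/32268894 ≠ 1/8
b·Ac²: 97464/768307·(-200/49) + (-2028565/26122438)·(-703687/61740) = 2417972519/6582854376 ≠ 1/12
b·A²c: (-2028565/26122438)·(-16/7) = 2318360/13061219 ≠ 1/24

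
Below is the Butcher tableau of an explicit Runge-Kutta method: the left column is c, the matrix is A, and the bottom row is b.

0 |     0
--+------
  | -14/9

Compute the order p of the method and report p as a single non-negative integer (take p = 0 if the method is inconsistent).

b = (-14/9)
c = (0)
Σ b_i: (-14/9)·1 = -14/9 ≠ 1 ⇒ order 0.

0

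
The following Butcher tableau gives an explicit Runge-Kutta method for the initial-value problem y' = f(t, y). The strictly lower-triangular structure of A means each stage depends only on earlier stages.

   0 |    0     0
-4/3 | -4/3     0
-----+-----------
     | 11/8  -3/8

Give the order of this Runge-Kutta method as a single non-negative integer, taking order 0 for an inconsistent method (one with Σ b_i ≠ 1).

2

b = (11/8, -3/8)
c = (0, -4/3)
Σ b_i: 11/8·1 + (-3/8)·1 = 1 ✓
b·c: (-3/8)·(-4/3) = 1/2 ✓; 2 stages ⇒ order 2.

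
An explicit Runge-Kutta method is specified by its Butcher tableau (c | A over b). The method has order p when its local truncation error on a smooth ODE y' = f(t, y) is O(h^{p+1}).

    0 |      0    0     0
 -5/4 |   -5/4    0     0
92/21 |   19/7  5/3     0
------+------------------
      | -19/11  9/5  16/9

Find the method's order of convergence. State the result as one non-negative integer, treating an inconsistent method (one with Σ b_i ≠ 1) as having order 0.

b = (-19/11, 9/5, 16/9)
c = (0, -5/4, 92/21)
Ac = (0, 0, -25/12)
Σ b_i: (-19/11)·1 + 9/5·1 + 16/9·1 = 916/495 ≠ 1 ⇒ order 0.

0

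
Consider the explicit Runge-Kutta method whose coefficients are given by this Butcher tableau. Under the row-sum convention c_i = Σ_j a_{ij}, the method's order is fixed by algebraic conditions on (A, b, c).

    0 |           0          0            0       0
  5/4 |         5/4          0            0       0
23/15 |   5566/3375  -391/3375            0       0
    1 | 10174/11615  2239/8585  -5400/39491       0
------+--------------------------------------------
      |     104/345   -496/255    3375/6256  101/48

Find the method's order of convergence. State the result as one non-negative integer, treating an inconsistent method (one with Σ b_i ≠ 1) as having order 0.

b = (104/345, -496/255, 3375/6256, 101/48)
c = (0, 5/4, 23/15, 1)
Ac = (0, 0, -391/2700, 47/404)
Σ b_i: 104/345·1 + (-496/255)·1 + 3375/6256·1 + 101/48·1 = 1 ✓
b·c: (-496/255)·5/4 + 3375/6256·23/15 + 101/48·1 = 1/2 ✓
b·c²: (-496/255)·25/16 + 3375/6256·529/225 + 101/48·1 = 1/3 ✓
b·Ac: 3375/6256·(-391/2700) + 101/48·47/404 = 1/6 ✓
b·c³: (-496/255)·125/64 + 3375/6256·12167/3375 + 101/48·1 = 1/4 ✓
b·(c∘Ac): 3375/6256·(-8993/40500) + 101/48·47/404 = 1/8 ✓
b·Ac²: 3375/6256·(-391/2160) + 101/48·139/1616 = 1/12 ✓
b·A²c: 101/48·2/101 = 1/24 ✓; 4 stages ⇒ order 4.

4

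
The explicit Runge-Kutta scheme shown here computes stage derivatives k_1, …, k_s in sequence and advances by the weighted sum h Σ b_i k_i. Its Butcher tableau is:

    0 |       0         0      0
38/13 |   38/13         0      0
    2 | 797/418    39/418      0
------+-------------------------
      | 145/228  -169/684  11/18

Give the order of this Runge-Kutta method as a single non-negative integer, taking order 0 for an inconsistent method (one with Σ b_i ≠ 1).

b = (145/228, -169/684, 11/18)
c = (0, 38/13, 2)
Ac = (0, 0, 3/11)
Σ b_i: 145/228·1 + (-169/684)·1 + 11/18·1 = 1 ✓
b·c: (-169/684)·38/13 + 11/18·2 = 1/2 ✓
b·c²: (-169/684)·1444/169 + 11/18·4 = 1/3 ✓
b·Ac: 11/18·3/11 = 1/6 ✓; 3 stages ⇒ order 3.

3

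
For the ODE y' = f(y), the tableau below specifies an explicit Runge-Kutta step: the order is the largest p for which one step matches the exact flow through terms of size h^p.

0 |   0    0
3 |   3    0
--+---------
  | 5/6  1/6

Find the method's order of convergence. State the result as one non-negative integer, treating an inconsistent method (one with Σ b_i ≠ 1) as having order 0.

b = (5/6, 1/6)
c = (0, 3)
Σ b_i: 5/6·1 + 1/6·1 = 1 ✓
b·c: 1/6·3 = 1/2 ✓; 2 stages ⇒ order 2.

2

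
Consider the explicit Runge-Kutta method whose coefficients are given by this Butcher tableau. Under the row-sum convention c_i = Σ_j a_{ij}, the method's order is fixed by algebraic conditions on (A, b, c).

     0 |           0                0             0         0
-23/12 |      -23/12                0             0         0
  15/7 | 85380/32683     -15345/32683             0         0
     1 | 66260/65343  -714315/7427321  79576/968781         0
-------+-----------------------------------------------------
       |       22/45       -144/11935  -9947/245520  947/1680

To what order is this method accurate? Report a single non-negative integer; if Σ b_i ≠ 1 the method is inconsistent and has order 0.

b = (22/45, -144/11935, -9947/245520, 947/1680)
c = (0, -23/12, 15/7, 1)
Ac = (0, 0, 5115/5684, 1365/3788)
Σ b_i: 22/45·1 + (-144/11935)·1 + (-9947/245520)·1 + 947/1680·1 = 1 ✓
b·c: (-144/11935)·(-23/12) + (-9947/245520)·15/7 + 947/1680·1 = 1/2 ✓
b·c²: (-144/11935)·529/144 + (-9947/245520)·225/49 + 947/1680·1 = 1/3 ✓
b·Ac: (-9947/245520)·5115/5684 + 947/1680·1365/3788 = 1/6 ✓
b·c³: (-144/11935)·(-12167/1728) + (-9947/245520)·3375/343 + 947/1680·1 = 1/4 ✓
b·(c∘Ac): (-9947/245520)·76725/39788 + 947/1680·1365/3788 = 1/8 ✓
b·Ac²: (-9947/245520)·(-39215/22736) + 947/1680·1085/45456 = 1/12 ✓
b·A²c: 947/1680·70/947 = 1/24 ✓; 4 stages ⇒ order 4.

4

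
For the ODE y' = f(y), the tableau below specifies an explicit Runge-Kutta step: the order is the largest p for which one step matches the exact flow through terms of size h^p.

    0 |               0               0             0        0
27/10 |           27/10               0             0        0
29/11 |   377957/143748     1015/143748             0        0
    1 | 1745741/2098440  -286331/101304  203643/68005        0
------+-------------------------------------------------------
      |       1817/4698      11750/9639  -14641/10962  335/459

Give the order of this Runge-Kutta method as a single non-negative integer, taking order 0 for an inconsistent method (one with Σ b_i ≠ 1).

4

b = (1817/4698, 11750/9639, -14641/10962, 335/459)
c = (0, 27/10, 29/11, 1)
Ac = (0, 0, 203/10648, 1411/5360)
Σ b_i: 1817/4698·1 + 11750/9639·1 + (-14641/10962)·1 + 335/459·1 = 1 ✓
b·c: 11750/9639·27/10 + (-14641/10962)·29/11 + 335/459·1 = 1/2 ✓
b·c²: 11750/9639·729/100 + (-14641/10962)·841/121 + 335/459·1 = 1/3 ✓
b·Ac: (-14641/10962)·203/10648 + 335/459·1411/5360 = 1/6 ✓
b·c³: 11750/9639·19683/1000 + (-14641/10962)·24389/1331 + 335/459·1 = 1/4 ✓
b·(c∘Ac): (-14641/10962)·5887/117128 + 335/459·1411/5360 = 1/8 ✓
b·Ac²: (-14641/10962)·5481/106480 + 335/459·11169/53600 = 1/12 ✓
b·A²c: 335/459·153/2680 = 1/24 ✓; 4 stages ⇒ order 4.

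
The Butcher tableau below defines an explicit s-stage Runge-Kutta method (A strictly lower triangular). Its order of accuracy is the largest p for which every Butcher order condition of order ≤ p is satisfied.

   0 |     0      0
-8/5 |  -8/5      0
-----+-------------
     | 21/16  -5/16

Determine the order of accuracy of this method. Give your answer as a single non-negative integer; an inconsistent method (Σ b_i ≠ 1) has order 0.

2

b = (21/16, -5/16)
c = (0, -8/5)
Σ b_i: 21/16·1 + (-5/16)·1 = 1 ✓
b·c: (-5/16)·(-8/5) = 1/2 ✓; 2 stages ⇒ order 2.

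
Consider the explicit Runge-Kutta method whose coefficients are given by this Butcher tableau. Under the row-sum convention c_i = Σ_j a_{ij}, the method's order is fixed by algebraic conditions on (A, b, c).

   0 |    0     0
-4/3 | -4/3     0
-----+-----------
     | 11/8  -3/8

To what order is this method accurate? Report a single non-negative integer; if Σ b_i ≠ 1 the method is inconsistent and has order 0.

2

b = (11/8, -3/8)
c = (0, -4/3)
Σ b_i: 11/8·1 + (-3/8)·1 = 1 ✓
b·c: (-3/8)·(-4/3) = 1/2 ✓; 2 stages ⇒ order 2.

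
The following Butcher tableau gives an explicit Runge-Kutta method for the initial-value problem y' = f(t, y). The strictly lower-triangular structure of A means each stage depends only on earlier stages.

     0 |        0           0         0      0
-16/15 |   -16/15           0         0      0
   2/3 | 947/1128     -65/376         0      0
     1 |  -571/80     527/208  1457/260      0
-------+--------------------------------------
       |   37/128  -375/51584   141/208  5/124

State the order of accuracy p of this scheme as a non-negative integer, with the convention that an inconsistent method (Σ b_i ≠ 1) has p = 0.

b = (37/128, -375/51584, 141/208, 5/124)
c = (0, -16/15, 2/3, 1)
Ac = (0, 0, 26/141, 31/30)
Σ b_i: 37/128·1 + (-375/51584)·1 + 141/208·1 + 5/124·1 = 1 ✓
b·c: (-375/51584)·(-16/15) + 141/208·2/3 + 5/124·1 = 1/2 ✓
b·c²: (-375/51584)·256/225 + 141/208·4/9 + 5/124·1 = 1/3 ✓
b·Ac: 141/208·26/141 + 5/124·31/30 = 1/6 ✓
b·c³: (-375/51584)·(-4096/3375) + 141/208·8/27 + 5/124·1 = 1/4 ✓
b·(c∘Ac): 141/208·52/423 + 5/124·31/30 = 1/8 ✓
b·Ac²: 141/208·(-416/2115) + 5/124·403/75 = 1/12 ✓
b·A²c: 5/124·31/30 = 1/24 ✓; 4 stages ⇒ order 4.

4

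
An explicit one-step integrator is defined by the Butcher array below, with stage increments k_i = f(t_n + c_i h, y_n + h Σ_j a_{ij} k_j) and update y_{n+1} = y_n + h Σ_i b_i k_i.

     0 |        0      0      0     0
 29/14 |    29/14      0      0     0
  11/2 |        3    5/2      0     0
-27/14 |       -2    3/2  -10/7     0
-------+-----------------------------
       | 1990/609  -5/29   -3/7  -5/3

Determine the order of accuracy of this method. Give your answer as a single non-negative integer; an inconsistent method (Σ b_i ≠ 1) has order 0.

2

b = (1990/609, -5/29, -3/7, -5/3)
c = (0, 29/14, 11/2, -27/14)
Ac = (0, 0, 145/28, -19/4)
Σ b_i: 1990/609·1 + (-5/29)·1 + (-3/7)·1 + (-5/3)·1 = 1 ✓
b·c: (-5/29)·29/14 + (-3/7)·11/2 + (-5/3)·(-27/14) = 1/2 ✓
b·c²: (-5/29)·841/196 + (-3/7)·121/4 + (-5/3)·729/196 = -3901/196 ≠ 1/3 ⇒ order 2.
b·Ac: (-3/7)·145/28 + (-5/3)·(-19/4) = 1675/294 ≠ 1/6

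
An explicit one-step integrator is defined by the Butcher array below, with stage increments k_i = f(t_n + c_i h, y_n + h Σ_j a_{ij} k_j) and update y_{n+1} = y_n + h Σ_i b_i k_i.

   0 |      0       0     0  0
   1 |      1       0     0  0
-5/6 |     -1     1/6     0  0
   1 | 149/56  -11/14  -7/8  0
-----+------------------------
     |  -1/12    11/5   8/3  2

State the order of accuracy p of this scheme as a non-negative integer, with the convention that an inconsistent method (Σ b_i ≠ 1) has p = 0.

b = (-1/12, 11/5, 8/3, 2)
c = (0, 1, -5/6, 1)
Ac = (0, 0, 1/6, -19/336)
Σ b_i: (-1/12)·1 + 11/5·1 + 8/3·1 + 2·1 = 407/60 ≠ 1 ⇒ order 0.

0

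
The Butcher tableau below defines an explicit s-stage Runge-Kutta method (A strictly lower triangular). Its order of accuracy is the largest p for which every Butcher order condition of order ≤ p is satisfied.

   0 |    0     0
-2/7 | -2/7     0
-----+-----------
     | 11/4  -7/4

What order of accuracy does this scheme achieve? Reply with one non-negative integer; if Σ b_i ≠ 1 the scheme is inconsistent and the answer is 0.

b = (11/4, -7/4)
c = (0, -2/7)
Σ b_i: 11/4·1 + (-7/4)·1 = 1 ✓
b·c: (-7/4)·(-2/7) = 1/2 ✓; 2 stages ⇒ order 2.

2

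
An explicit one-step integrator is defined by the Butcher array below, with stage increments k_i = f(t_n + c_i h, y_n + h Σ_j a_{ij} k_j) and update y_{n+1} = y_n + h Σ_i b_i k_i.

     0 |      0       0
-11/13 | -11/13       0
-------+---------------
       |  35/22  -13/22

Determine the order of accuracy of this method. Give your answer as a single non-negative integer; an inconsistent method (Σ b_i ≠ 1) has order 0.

2

b = (35/22, -13/22)
c = (0, -11/13)
Σ b_i: 35/22·1 + (-13/22)·1 = 1 ✓
b·c: (-13/22)·(-11/13) = 1/2 ✓; 2 stages ⇒ order 2.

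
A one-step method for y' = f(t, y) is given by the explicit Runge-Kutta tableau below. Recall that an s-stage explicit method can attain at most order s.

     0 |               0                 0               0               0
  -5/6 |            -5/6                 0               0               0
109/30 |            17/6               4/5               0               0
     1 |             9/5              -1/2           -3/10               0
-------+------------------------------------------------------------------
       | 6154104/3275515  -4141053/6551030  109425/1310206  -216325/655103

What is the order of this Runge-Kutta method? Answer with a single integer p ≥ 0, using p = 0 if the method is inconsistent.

3

b = (6154104/3275515, -4141053/6551030, 109425/1310206, -216325/655103)
c = (0, -5/6, 109/30, 1)
Ac = (0, 0, -2/3, -101/150)
Σ b_i: 6154104/3275515·1 + (-4141053/6551030)·1 + 109425/1310206·1 + (-216325/655103)·1 = 1 ✓
b·c: (-4141053/6551030)·(-5/6) + 109425/1310206·109/30 + (-216325/655103)·1 = 1/2 ✓
b·c²: (-4141053/6551030)·25/36 + 109425/1310206·11881/900 + (-216325/655103)·1 = 1/3 ✓
b·Ac: 109425/1310206·(-2/3) + (-216325/655103)·(-101/150) = 1/6 ✓
b·c³: (-4141053/6551030)·(-125/216) + 109425/1310206·1295029/27000 + (-216325/655103)·1 = 953118593/235837080 ≠ 1/4 ⇒ order 3.
b·(c∘Ac): 109425/1310206·(-109/45) + (-216325/655103)·(-101/150) = 13133/655103 ≠ 1/8
b·Ac²: 109425/1310206·5/9 + (-216325/655103)·(-4846/1125) = 86600501/58959270 ≠ 1/12
b·A²c: (-216325/655103)·1/5 = -43265/655103 ≠ 1/24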